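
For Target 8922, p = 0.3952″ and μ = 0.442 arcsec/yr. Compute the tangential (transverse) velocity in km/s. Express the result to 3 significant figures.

5.30 km/s

d = 1/p = 1/0.3952″ = 2.5304 pc.
v_t = 4.74 × μ × d = 4.74 × 0.442 × 2.5304 = 5.3014 km/s.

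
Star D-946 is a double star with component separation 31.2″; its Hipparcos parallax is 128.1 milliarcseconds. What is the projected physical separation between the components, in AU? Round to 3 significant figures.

d = 1/p = 1/0.1281″ = 7.8064 pc.
At distance d (pc), an angle of θ arcsec spans θ·d AU: s = 31.2 × 7.8064 = 243.56 AU.

244 AU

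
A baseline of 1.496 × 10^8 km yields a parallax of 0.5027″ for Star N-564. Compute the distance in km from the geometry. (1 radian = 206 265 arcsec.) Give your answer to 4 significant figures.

θ = 0.5027″ = 0.5027/206265 = 2.4372 × 10^-6 rad.
d = B/θ = (1.496 × 10^8) / (2.4372 × 10^-6) = 6.1382 × 10^13 km.

6.138 × 10^13 km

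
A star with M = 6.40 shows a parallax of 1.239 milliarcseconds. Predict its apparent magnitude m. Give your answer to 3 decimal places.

d = 1/p = 1/0.001239″ = 807.1 pc.
m − M = 5 log₁₀ d − 5 = 5 log₁₀(807.1) − 5 = 14.5346 − 5 = 9.5346.
m = M + (m − M) = 6.40 + 9.5346 = 15.935.

m = 15.935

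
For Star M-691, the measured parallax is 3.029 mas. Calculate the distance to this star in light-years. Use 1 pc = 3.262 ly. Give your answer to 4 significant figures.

p = 3.029 mas = 0.003029 arcsec.
d = 1/p = 1/0.003029 = 330.14 pc.
In light-years: 330.14 × 3.262 = 1076.9 ly.

1077 light years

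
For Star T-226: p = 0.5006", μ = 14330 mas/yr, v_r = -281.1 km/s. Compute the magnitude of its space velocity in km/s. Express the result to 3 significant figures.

312 km/s

d = 1/p = 1/0.5006″ = 1.9976 pc.
μ = 14330 mas/yr = 14.33 ″/yr.
v_t = 4.740 μ d = 4.740 × 14.33 × 1.9976 = 135.69 km/s.
v = √(v_r² + v_t²) = √((-281.1)² + 135.69²) = √97429 = 312.14 km/s.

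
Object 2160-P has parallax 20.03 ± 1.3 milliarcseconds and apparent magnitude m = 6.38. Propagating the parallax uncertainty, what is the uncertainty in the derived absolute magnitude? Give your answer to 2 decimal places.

M = m − 5 log₁₀ d + 5 = m + 5 log₁₀ p + 5, so ∂M/∂p = 5/(p ln 10).
σ_M = (5/ln 10) · (σ_p/p) = 2.1715 × 1.3/20.03 = 2.1715 × 0.064903 = 0.14094.

σ_M = 0.14 mag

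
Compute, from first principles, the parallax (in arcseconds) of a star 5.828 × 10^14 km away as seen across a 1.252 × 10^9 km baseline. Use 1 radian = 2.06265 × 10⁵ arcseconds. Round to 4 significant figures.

0.4431 arcsec

θ ≈ B/d = (1.252 × 10^9) / (5.828 × 10^14) = 2.1482 × 10^-6 rad.
In arcseconds: 2.1482 × 10^-6 × 206265 = 0.4431″.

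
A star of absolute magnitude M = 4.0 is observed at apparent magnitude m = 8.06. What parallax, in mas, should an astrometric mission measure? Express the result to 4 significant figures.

m − M = 8.06 − 4.0 = 4.06.
d = 10^((m−M)/5 + 1) = 10^1.812 = 64.863 pc.
p = 1/d = 1/64.863 = 0.015417 arcsec = 15.417 mas.

15.42 mas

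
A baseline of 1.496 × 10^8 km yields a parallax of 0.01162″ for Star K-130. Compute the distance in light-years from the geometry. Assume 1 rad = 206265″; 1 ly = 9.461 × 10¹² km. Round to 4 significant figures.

280.7 ly

θ = 0.01162″ = 0.01162/206265 = 5.6335 × 10^-8 rad.
d = B/θ = (1.496 × 10^8) / (5.6335 × 10^-8) = 2.6555 × 10^15 km = (2.6555 × 10^15) / (9.461 × 10^12) ly = 280.68 ly.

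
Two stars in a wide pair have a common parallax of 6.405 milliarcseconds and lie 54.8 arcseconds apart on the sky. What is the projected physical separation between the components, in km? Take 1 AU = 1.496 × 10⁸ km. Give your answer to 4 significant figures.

d = 1/p = 1/0.006405″ = 156.13 pc.
At distance d (pc), an angle of θ arcsec spans θ·d AU: s = 54.8 × 156.13 = 8555.9 AU.
= 8555.9 × 1.496 × 10⁸ km = 1.2800 × 10^12 km.

1.280 × 10^12 km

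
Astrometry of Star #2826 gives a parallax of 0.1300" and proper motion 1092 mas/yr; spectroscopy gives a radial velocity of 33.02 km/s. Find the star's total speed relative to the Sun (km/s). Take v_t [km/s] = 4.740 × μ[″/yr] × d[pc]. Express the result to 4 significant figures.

d = 1/p = 1/0.1300″ = 7.6923 pc.
μ = 1092 mas/yr = 1.092 ″/yr.
v_t = 4.740 μ d = 4.740 × 1.092 × 7.6923 = 39.816 km/s.
v = √(v_r² + v_t²) = √(33.02² + 39.816²) = √2675.63 = 51.726 km/s.

51.73 km/s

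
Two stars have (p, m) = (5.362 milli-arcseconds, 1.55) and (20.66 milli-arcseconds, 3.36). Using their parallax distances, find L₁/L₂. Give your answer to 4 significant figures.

d₁ = 1/p₁ = 1/0.005362″ = 186.5 pc; d₂ = 1/p₂ = 1/0.02066″ = 48.403 pc.
M₁ = m₁ − 5 log₁₀ d₁ + 5 = 1.55 − 11.3534 + 5 = -4.8034.
M₂ = 3.36 − 8.4244 + 5 = -0.0644.
L₁/L₂ = 10^(0.4(M₂ − M₁)) = 10^(0.4 × 4.7390) = 10^1.89560 = 78.632.

L₁/L₂ = 78.63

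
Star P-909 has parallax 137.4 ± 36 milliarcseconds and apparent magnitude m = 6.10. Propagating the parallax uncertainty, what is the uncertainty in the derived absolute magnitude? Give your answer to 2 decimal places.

M = m − 5 log₁₀ d + 5 = m + 5 log₁₀ p + 5, so ∂M/∂p = 5/(p ln 10).
σ_M = (5/ln 10) · (σ_p/p) = 2.1715 × 36/137.4 = 2.1715 × 0.26201 = 0.56895.

σ_M = 0.57 mag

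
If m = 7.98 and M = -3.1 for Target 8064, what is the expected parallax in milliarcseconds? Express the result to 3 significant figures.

0.608 mas

m − M = 7.98 − (-3.1) = 11.08.
d = 10^((m−M)/5 + 1) = 10^3.216 = 1644.4 pc.
p = 1/d = 1/1644.4 = 0.00060812 arcsec = 0.60812 mas.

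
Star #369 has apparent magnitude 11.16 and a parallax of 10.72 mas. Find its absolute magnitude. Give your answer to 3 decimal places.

M = 6.311

d = 1/p = 1/0.01072″ = 93.284 pc.
m − M = 5 log₁₀(93.284) − 5 = 9.8490 − 5 = 4.8490.
M = m − (m − M) = 11.16 − 4.8490 = 6.311.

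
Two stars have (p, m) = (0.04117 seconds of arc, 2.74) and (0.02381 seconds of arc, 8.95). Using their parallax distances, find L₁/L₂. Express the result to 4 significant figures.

d₁ = 1/p₁ = 1/0.04117″ = 24.29 pc; d₂ = 1/p₂ = 1/0.02381″ = 41.999 pc.
M₁ = m₁ − 5 log₁₀ d₁ + 5 = 2.74 − 6.9271 + 5 = 0.8129.
M₂ = 8.95 − 8.1162 + 5 = 5.8338.
L₁/L₂ = 10^(0.4(M₂ − M₁)) = 10^(0.4 × 5.0209) = 10^2.00836 = 101.94.

L₁/L₂ = 101.9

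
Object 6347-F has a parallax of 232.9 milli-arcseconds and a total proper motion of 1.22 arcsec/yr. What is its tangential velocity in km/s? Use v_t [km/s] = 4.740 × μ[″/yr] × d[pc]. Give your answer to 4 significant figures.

24.83 km/s

d = 1/p = 1/0.2329″ = 4.2937 pc.
v_t = 4.74 × μ × d = 4.74 × 1.22 × 4.2937 = 24.83 km/s.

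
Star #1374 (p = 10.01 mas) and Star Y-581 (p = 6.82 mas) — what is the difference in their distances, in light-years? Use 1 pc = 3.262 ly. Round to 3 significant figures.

152 ly

d_A = 1/0.01001″ = 99.9 pc; d_B = 1/0.006820″ = 146.63 pc.
|d_B − d_A| = |146.63 − 99.9| = 46.73 pc = 46.73 × 3.262 ly = 152.43 ly.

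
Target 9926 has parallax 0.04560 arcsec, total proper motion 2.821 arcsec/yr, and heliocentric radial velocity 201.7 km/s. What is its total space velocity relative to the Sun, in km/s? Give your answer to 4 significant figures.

355.9 km/s

d = 1/p = 1/0.04560″ = 21.93 pc.
v_t = 4.740 μ d = 4.740 × 2.821 × 21.93 = 293.24 km/s.
v = √(v_r² + v_t²) = √(201.7² + 293.24²) = √126673 = 355.91 km/s.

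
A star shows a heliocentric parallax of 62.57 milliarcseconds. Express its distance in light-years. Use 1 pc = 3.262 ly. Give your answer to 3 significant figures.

p = 62.57 milliarcseconds = 0.06257 arcsec.
d = 1/p = 1/0.06257 = 15.982 pc.
In light-years: 15.982 × 3.262 = 52.133 ly.

52.1 light years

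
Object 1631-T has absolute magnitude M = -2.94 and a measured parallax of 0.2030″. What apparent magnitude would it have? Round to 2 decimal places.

d = 1/p = 1/0.2030″ = 4.9261 pc.
m − M = 5 log₁₀ d − 5 = 5 log₁₀(4.9261) − 5 = 3.4625 − 5 = -1.5375.
m = M + (m − M) = -2.94 + (-1.5375) = -4.48.

m = -4.48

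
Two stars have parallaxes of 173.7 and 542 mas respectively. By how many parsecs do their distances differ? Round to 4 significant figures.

d_A = 1/0.1737″ = 5.7571 pc; d_B = 1/0.5420″ = 1.845 pc.
|d_B − d_A| = |1.845 − 5.7571| = 3.9121 pc.

3.912 pc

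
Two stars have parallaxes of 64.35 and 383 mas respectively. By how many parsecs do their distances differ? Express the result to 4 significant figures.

d_A = 1/0.06435″ = 15.54 pc; d_B = 1/0.3830″ = 2.611 pc.
|d_B − d_A| = |2.611 − 15.54| = 12.929 pc.

12.93 pc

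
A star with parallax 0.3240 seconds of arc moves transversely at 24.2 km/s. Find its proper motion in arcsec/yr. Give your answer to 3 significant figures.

1.65 arcsec/yr

d = 1/p = 1/0.3240″ = 3.0864 pc.
μ = v_t / (4.74 d) = 24.2 / (4.74 × 3.0864) = 24.2 / 14.63 = 1.6541 ″/yr.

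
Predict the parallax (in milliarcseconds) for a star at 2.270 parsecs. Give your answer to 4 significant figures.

440.5 mas

p = 1/d = 1/2.27 = 0.44053 arcsec.
= 0.44053 × 1000 = 440.53 mas.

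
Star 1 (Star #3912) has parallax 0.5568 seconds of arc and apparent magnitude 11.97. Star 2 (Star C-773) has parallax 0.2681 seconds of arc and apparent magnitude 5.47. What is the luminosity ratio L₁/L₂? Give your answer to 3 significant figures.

d₁ = 1/p₁ = 1/0.5568″ = 1.796 pc; d₂ = 1/p₂ = 1/0.2681″ = 3.73 pc.
M₁ = m₁ − 5 log₁₀ d₁ + 5 = 11.97 − 1.2715 + 5 = 15.6985.
M₂ = 5.47 − 2.8585 + 5 = 7.6115.
L₁/L₂ = 10^(0.4(M₂ − M₁)) = 10^(0.4 × (-8.0870)) = 10^(-3.23480) = 0.00058237.

L₁/L₂ = 0.000582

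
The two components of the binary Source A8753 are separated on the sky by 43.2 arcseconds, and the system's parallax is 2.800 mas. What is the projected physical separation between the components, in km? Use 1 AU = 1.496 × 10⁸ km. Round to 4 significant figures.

2.308 × 10^12 km

d = 1/p = 1/0.002800″ = 357.14 pc.
At distance d (pc), an angle of θ arcsec spans θ·d AU: s = 43.2 × 357.14 = 15428 AU.
= 15428 × 1.496 × 10⁸ km = 2.3080 × 10^12 km.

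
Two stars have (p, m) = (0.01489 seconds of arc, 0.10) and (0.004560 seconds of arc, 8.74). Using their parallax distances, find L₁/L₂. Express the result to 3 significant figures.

L₁/L₂ = 268

d₁ = 1/p₁ = 1/0.01489″ = 67.159 pc; d₂ = 1/p₂ = 1/0.004560″ = 219.3 pc.
M₁ = m₁ − 5 log₁₀ d₁ + 5 = 0.10 − 9.1355 + 5 = -4.0355.
M₂ = 8.74 − 11.7052 + 5 = 2.0348.
L₁/L₂ = 10^(0.4(M₂ − M₁)) = 10^(0.4 × 6.0703) = 10^2.42812 = 267.99.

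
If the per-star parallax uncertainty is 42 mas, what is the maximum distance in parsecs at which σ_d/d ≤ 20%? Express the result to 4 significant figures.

σ_d/d = σ_p/p, so the condition is σ_p/p ≤ 0.20, i.e. p ≥ σ_p/0.20.
p_min = 42/0.20 = 210 mas = 0.21 arcsec.
d_max = 1/p_min = 1/0.21 = 4.7619 pc.

4.762 pc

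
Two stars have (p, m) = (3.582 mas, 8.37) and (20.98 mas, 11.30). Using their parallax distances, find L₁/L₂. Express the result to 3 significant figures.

L₁/L₂ = 510

d₁ = 1/p₁ = 1/0.003582″ = 279.17 pc; d₂ = 1/p₂ = 1/0.02098″ = 47.664 pc.
M₁ = m₁ − 5 log₁₀ d₁ + 5 = 8.37 − 12.2293 + 5 = 1.1407.
M₂ = 11.30 − 8.3910 + 5 = 7.9090.
L₁/L₂ = 10^(0.4(M₂ − M₁)) = 10^(0.4 × 6.7683) = 10^2.70732 = 509.71.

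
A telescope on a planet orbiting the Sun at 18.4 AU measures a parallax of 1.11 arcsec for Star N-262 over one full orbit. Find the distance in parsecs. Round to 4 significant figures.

16.58 pc

With baseline B (in AU) and parallax p (in arcsec), d = B/p parsecs.
d = 18.4 / 1.11 = 16.577 pc.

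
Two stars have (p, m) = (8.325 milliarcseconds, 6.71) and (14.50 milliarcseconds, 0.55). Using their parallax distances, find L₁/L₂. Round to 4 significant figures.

L₁/L₂ = 0.01042

d₁ = 1/p₁ = 1/0.008325″ = 120.12 pc; d₂ = 1/p₂ = 1/0.01450″ = 68.966 pc.
M₁ = m₁ − 5 log₁₀ d₁ + 5 = 6.71 − 10.3981 + 5 = 1.3119.
M₂ = 0.55 − 9.1932 + 5 = -3.6432.
L₁/L₂ = 10^(0.4(M₂ − M₁)) = 10^(0.4 × (-4.9551)) = 10^(-1.98204) = 0.010422.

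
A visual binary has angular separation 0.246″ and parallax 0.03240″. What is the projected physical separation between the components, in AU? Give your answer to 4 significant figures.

d = 1/p = 1/0.03240″ = 30.864 pc.
At distance d (pc), an angle of θ arcsec spans θ·d AU: s = 0.246 × 30.864 = 7.5925 AU.

7.593 AU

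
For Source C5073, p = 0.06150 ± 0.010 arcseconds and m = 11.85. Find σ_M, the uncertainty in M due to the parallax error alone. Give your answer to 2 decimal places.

σ_M = 0.35 mag

M = m − 5 log₁₀ d + 5 = m + 5 log₁₀ p + 5, so ∂M/∂p = 5/(p ln 10).
σ_M = (5/ln 10) · (σ_p/p) = 2.1715 × 0.010/0.06150 = 2.1715 × 0.1626 = 0.35309.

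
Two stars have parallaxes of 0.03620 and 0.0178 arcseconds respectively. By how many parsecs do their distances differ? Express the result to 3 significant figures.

28.6 pc

d_A = 1/0.03620″ = 27.624 pc; d_B = 1/0.01780″ = 56.18 pc.
|d_B − d_A| = |56.18 − 27.624| = 28.556 pc.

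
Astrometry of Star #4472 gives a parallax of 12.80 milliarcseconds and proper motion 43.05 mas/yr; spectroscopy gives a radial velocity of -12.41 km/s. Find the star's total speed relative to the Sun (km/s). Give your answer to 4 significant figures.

20.20 km/s

d = 1/p = 1/0.01280″ = 78.125 pc.
μ = 43.05 mas/yr = 0.04305 ″/yr.
v_t = 4.740 μ d = 4.740 × 0.04305 × 78.125 = 15.942 km/s.
v = √(v_r² + v_t²) = √((-12.41)² + 15.942²) = √408.155 = 20.203 km/s.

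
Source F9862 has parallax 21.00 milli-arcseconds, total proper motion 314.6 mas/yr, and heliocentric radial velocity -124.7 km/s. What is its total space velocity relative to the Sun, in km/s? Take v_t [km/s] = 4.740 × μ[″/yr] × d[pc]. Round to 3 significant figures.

144 km/s

d = 1/p = 1/0.02100″ = 47.619 pc.
μ = 314.6 mas/yr = 0.3146 ″/yr.
v_t = 4.740 μ d = 4.740 × 0.3146 × 47.619 = 71.01 km/s.
v = √(v_r² + v_t²) = √((-124.7)² + 71.01²) = √20592.5 = 143.5 km/s.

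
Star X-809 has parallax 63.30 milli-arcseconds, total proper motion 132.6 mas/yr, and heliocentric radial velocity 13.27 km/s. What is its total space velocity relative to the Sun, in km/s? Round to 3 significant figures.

16.6 km/s

d = 1/p = 1/0.06330″ = 15.798 pc.
μ = 132.6 mas/yr = 0.1326 ″/yr.
v_t = 4.740 μ d = 4.740 × 0.1326 × 15.798 = 9.9294 km/s.
v = √(v_r² + v_t²) = √(13.27² + 9.9294²) = √274.686 = 16.574 km/s.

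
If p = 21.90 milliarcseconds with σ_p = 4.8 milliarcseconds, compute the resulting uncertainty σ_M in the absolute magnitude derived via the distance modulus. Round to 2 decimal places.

M = m − 5 log₁₀ d + 5 = m + 5 log₁₀ p + 5, so ∂M/∂p = 5/(p ln 10).
σ_M = (5/ln 10) · (σ_p/p) = 2.1715 × 4.8/21.90 = 2.1715 × 0.21918 = 0.47595.

σ_M = 0.48 mag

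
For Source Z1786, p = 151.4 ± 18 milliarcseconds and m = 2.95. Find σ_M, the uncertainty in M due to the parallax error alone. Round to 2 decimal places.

M = m − 5 log₁₀ d + 5 = m + 5 log₁₀ p + 5, so ∂M/∂p = 5/(p ln 10).
σ_M = (5/ln 10) · (σ_p/p) = 2.1715 × 18/151.4 = 2.1715 × 0.11889 = 0.25817.

σ_M = 0.26 mag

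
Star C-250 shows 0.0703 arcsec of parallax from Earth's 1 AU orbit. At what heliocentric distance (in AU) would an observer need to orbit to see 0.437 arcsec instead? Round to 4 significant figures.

6.216 AU

Parallax scales linearly with baseline: p ∝ B, so B = p_target / p_Earth × 1 AU.
B = 0.437 / 0.0703 = 6.2162 AU.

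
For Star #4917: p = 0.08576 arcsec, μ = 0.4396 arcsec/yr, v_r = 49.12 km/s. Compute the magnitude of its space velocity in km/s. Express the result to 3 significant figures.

d = 1/p = 1/0.08576″ = 11.66 pc.
v_t = 4.740 μ d = 4.740 × 0.4396 × 11.66 = 24.296 km/s.
v = √(v_r² + v_t²) = √(49.12² + 24.296²) = √3003.07 = 54.8 km/s.

54.8 km/s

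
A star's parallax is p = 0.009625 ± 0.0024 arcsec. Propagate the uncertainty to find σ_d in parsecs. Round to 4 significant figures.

25.91 pc

d = 1/p, so σ_d = σ_p / p².
σ_d = 0.00240 / (0.009625)² = 0.00240 / 0.000092641 = 25.906 pc.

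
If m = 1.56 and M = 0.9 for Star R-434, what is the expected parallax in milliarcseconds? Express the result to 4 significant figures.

73.79 mas

m − M = 1.56 − 0.9 = 0.66.
d = 10^((m−M)/5 + 1) = 10^1.132 = 13.552 pc.
p = 1/d = 1/13.552 = 0.07379 arcsec = 73.79 mas.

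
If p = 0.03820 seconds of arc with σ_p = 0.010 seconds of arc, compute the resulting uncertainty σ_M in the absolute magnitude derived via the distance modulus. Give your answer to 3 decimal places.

σ_M = 0.568 mag

M = m − 5 log₁₀ d + 5 = m + 5 log₁₀ p + 5, so ∂M/∂p = 5/(p ln 10).
σ_M = (5/ln 10) · (σ_p/p) = 2.1715 × 0.010/0.03820 = 2.1715 × 0.26178 = 0.56846.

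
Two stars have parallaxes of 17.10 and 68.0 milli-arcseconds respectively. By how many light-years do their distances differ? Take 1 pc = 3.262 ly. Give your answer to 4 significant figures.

142.8 ly

d_A = 1/0.01710″ = 58.48 pc; d_B = 1/0.06800″ = 14.706 pc.
|d_B − d_A| = |14.706 − 58.48| = 43.774 pc = 43.774 × 3.262 ly = 142.79 ly.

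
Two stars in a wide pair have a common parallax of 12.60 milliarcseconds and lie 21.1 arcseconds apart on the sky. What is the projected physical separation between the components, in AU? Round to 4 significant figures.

d = 1/p = 1/0.01260″ = 79.365 pc.
At distance d (pc), an angle of θ arcsec spans θ·d AU: s = 21.1 × 79.365 = 1674.6 AU.

1675 AU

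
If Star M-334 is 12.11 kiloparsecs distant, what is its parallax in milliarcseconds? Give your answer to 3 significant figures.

d = 12.11 kpc = 12110 pc.
p = 1/d = 1/12110 = 0.000082576 arcsec.
= 0.000082576 × 1000 = 0.082576 mas.

0.0826 mas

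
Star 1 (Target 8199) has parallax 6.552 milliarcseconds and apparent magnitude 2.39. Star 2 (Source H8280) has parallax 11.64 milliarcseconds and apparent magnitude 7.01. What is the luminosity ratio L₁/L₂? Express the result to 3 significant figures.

L₁/L₂ = 222

d₁ = 1/p₁ = 1/0.006552″ = 152.63 pc; d₂ = 1/p₂ = 1/0.01164″ = 85.911 pc.
M₁ = m₁ − 5 log₁₀ d₁ + 5 = 2.39 − 10.9182 + 5 = -3.5282.
M₂ = 7.01 − 9.6702 + 5 = 2.3398.
L₁/L₂ = 10^(0.4(M₂ − M₁)) = 10^(0.4 × 5.8680) = 10^2.34720 = 222.43.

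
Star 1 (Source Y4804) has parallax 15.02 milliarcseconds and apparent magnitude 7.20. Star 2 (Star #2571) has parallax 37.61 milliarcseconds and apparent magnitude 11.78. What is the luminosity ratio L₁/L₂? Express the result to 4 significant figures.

d₁ = 1/p₁ = 1/0.01502″ = 66.578 pc; d₂ = 1/p₂ = 1/0.03761″ = 26.589 pc.
M₁ = m₁ − 5 log₁₀ d₁ + 5 = 7.20 − 9.1167 + 5 = 3.0833.
M₂ = 11.78 − 7.1235 + 5 = 9.6565.
L₁/L₂ = 10^(0.4(M₂ − M₁)) = 10^(0.4 × 6.5732) = 10^2.62928 = 425.87.

L₁/L₂ = 425.9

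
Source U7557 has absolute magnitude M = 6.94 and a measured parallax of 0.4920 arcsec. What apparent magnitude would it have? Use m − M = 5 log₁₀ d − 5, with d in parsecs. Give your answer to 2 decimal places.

m = 3.48

d = 1/p = 1/0.4920″ = 2.0325 pc.
m − M = 5 log₁₀ d − 5 = 5 log₁₀(2.0325) − 5 = 1.5402 − 5 = -3.4598.
m = M + (m − M) = 6.94 + (-3.4598) = 3.48.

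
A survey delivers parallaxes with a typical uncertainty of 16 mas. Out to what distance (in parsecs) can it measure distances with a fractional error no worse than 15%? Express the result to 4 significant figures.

9.375 pc

σ_d/d = σ_p/p, so the condition is σ_p/p ≤ 0.15, i.e. p ≥ σ_p/0.15.
p_min = 16/0.15 = 106.67 mas = 0.10667 arcsec.
d_max = 1/p_min = 1/0.10667 = 9.3747 pc.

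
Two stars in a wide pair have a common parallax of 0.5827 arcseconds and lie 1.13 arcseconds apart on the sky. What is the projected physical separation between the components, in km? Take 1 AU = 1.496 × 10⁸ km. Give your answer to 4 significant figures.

2.901 × 10^8 km

d = 1/p = 1/0.5827″ = 1.7161 pc.
At distance d (pc), an angle of θ arcsec spans θ·d AU: s = 1.13 × 1.7161 = 1.9392 AU.
= 1.9392 × 1.496 × 10⁸ km = 2.9010 × 10^8 km.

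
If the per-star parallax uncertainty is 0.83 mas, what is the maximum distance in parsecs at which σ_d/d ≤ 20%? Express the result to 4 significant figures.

241.0 pc

σ_d/d = σ_p/p, so the condition is σ_p/p ≤ 0.20, i.e. p ≥ σ_p/0.20.
p_min = 0.83/0.20 = 4.15 mas = 0.00415 arcsec.
d_max = 1/p_min = 1/0.00415 = 240.96 pc.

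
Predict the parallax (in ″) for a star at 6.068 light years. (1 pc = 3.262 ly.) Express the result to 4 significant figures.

0.5376 ″

d = 6.068 ly ÷ 3.262 = 1.8602 pc.
p = 1/d = 1/1.8602 = 0.53758 arcsec.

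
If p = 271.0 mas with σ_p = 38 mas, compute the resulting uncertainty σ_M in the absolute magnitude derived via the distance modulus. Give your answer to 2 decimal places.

M = m − 5 log₁₀ d + 5 = m + 5 log₁₀ p + 5, so ∂M/∂p = 5/(p ln 10).
σ_M = (5/ln 10) · (σ_p/p) = 2.1715 × 38/271.0 = 2.1715 × 0.14022 = 0.30449.

σ_M = 0.30 mag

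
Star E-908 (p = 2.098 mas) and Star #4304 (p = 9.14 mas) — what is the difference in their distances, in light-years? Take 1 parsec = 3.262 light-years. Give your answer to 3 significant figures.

d_A = 1/0.002098″ = 476.64 pc; d_B = 1/0.009140″ = 109.41 pc.
|d_B − d_A| = |109.41 − 476.64| = 367.23 pc = 367.23 × 3.262 ly = 1197.9 ly.

1200 ly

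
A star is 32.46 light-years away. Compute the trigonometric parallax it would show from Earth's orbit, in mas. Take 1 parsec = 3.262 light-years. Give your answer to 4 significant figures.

d = 32.46 ly ÷ 3.262 = 9.951 pc.
p = 1/d = 1/9.951 = 0.10049 arcsec.
= 0.10049 × 1000 = 100.49 mas.

100.5 mas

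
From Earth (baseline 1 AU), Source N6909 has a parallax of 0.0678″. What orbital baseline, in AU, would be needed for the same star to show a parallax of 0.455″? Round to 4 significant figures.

6.711 AU

Parallax scales linearly with baseline: p ∝ B, so B = p_target / p_Earth × 1 AU.
B = 0.455 / 0.0678 = 6.7109 AU.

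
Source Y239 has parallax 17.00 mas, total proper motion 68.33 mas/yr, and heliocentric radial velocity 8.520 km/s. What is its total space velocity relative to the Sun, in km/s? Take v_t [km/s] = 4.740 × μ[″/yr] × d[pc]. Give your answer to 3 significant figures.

20.9 km/s

d = 1/p = 1/0.01700″ = 58.824 pc.
μ = 68.33 mas/yr = 0.06833 ″/yr.
v_t = 4.740 μ d = 4.740 × 0.06833 × 58.824 = 19.052 km/s.
v = √(v_r² + v_t²) = √(8.520² + 19.052²) = √435.569 = 20.87 km/s.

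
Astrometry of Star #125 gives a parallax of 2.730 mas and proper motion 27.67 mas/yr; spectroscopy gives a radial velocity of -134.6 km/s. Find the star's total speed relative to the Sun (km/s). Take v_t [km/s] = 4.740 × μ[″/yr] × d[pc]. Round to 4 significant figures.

142.9 km/s

d = 1/p = 1/0.002730″ = 366.3 pc.
μ = 27.67 mas/yr = 0.02767 ″/yr.
v_t = 4.740 μ d = 4.740 × 0.02767 × 366.3 = 48.042 km/s.
v = √(v_r² + v_t²) = √((-134.6)² + 48.042²) = √20425.2 = 142.92 km/s.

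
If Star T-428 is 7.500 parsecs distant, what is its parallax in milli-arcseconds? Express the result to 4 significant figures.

p = 1/d = 1/7.5 = 0.13333 arcsec.
= 0.13333 × 1000 = 133.33 mas.

133.3 mas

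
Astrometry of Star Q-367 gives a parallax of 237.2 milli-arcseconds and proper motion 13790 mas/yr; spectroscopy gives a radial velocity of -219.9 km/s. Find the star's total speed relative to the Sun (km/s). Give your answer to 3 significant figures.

353 km/s

d = 1/p = 1/0.2372″ = 4.2159 pc.
μ = 13790 mas/yr = 13.79 ″/yr.
v_t = 4.740 μ d = 4.740 × 13.79 × 4.2159 = 275.57 km/s.
v = √(v_r² + v_t²) = √((-219.9)² + 275.57²) = √124295 = 352.55 km/s.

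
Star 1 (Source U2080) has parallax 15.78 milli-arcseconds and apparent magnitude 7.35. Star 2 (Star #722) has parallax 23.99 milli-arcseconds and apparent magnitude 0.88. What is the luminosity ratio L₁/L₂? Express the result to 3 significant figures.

L₁/L₂ = 0.00597

d₁ = 1/p₁ = 1/0.01578″ = 63.371 pc; d₂ = 1/p₂ = 1/0.02399″ = 41.684 pc.
M₁ = m₁ − 5 log₁₀ d₁ + 5 = 7.35 − 9.0095 + 5 = 3.3405.
M₂ = 0.88 − 8.0998 + 5 = -2.2198.
L₁/L₂ = 10^(0.4(M₂ − M₁)) = 10^(0.4 × (-5.5603)) = 10^(-2.22412) = 0.0059687.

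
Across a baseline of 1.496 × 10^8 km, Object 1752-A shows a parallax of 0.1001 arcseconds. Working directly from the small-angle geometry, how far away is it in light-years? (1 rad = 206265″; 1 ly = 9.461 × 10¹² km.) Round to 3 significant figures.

32.6 ly

θ = 0.1001″ = 0.1001/206265 = 4.8530 × 10^-7 rad.
d = B/θ = (1.496 × 10^8) / (4.8530 × 10^-7) = 3.0826 × 10^14 km = (3.0826 × 10^14) / (9.461 × 10^12) ly = 32.582 ly.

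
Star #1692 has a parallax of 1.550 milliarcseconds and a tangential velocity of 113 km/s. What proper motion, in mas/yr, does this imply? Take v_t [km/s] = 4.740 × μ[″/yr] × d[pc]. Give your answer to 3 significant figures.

d = 1/p = 1/0.001550″ = 645.16 pc.
μ = v_t / (4.74 d) = 113 / (4.74 × 645.16) = 113 / 3058.1 = 0.036951 ″/yr = 36.951 mas/yr.

37.0 mas/yr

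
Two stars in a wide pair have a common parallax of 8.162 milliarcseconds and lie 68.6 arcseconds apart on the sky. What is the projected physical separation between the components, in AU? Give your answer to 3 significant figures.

d = 1/p = 1/0.008162″ = 122.52 pc.
At distance d (pc), an angle of θ arcsec spans θ·d AU: s = 68.6 × 122.52 = 8404.9 AU.

8400 AU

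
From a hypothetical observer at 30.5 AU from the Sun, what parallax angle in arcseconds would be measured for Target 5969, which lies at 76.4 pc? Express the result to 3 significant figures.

0.399 arcsec

p (arcsec) = B (AU) / d (pc).
p = 30.5 / 76.4 = 0.39921 arcsec.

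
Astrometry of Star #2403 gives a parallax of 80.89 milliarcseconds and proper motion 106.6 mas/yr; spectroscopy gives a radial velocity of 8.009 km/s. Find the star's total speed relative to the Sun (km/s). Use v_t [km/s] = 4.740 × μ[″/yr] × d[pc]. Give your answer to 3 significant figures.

d = 1/p = 1/0.08089″ = 12.362 pc.
μ = 106.6 mas/yr = 0.1066 ″/yr.
v_t = 4.740 μ d = 4.740 × 0.1066 × 12.362 = 6.2463 km/s.
v = √(v_r² + v_t²) = √(8.009² + 6.2463²) = √103.16 = 10.157 km/s.

10.2 km/s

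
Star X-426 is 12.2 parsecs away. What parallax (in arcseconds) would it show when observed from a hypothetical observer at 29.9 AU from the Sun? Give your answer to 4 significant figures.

2.451 arcsec

p (arcsec) = B (AU) / d (pc).
p = 29.9 / 12.2 = 2.4508 arcsec.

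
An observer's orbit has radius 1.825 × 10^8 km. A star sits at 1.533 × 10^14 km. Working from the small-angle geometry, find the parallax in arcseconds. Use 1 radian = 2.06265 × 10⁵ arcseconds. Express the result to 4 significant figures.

0.2456 arcsec

θ ≈ B/d = (1.825 × 10^8) / (1.533 × 10^14) = 1.1905 × 10^-6 rad.
In arcseconds: 1.1905 × 10^-6 × 206265 = 0.24556″.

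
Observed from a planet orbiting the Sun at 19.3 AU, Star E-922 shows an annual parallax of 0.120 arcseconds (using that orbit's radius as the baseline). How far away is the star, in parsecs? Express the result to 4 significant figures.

160.8 pc

With baseline B (in AU) and parallax p (in arcsec), d = B/p parsecs.
d = 19.3 / 0.120 = 160.83 pc.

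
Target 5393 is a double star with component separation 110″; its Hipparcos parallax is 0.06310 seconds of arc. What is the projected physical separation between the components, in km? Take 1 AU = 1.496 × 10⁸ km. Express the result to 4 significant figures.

2.608 × 10^11 km

d = 1/p = 1/0.06310″ = 15.848 pc.
At distance d (pc), an angle of θ arcsec spans θ·d AU: s = 110 × 15.848 = 1743.3 AU.
= 1743.3 × 1.496 × 10⁸ km = 2.6080 × 10^11 km.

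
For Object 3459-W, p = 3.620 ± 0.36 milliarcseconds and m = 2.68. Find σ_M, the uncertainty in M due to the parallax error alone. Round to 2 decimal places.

σ_M = 0.22 mag

M = m − 5 log₁₀ d + 5 = m + 5 log₁₀ p + 5, so ∂M/∂p = 5/(p ln 10).
σ_M = (5/ln 10) · (σ_p/p) = 2.1715 × 0.36/3.620 = 2.1715 × 0.099448 = 0.21595.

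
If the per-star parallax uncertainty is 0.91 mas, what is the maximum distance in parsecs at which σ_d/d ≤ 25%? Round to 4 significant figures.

274.7 pc

σ_d/d = σ_p/p, so the condition is σ_p/p ≤ 0.25, i.e. p ≥ σ_p/0.25.
p_min = 0.91/0.25 = 3.64 mas = 0.00364 arcsec.
d_max = 1/p_min = 1/0.00364 = 274.73 pc.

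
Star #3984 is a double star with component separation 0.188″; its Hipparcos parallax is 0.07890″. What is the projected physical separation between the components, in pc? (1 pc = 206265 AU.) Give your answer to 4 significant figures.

d = 1/p = 1/0.07890″ = 12.674 pc.
At distance d (pc), an angle of θ arcsec spans θ·d AU: s = 0.188 × 12.674 = 2.3827 AU.
= 2.3827 / 206265 = 1.1552 × 10^-5 pc.

1.155 × 10^-5 pc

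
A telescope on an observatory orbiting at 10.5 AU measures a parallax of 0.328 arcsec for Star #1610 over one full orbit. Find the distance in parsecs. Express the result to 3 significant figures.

32.0 pc

With baseline B (in AU) and parallax p (in arcsec), d = B/p parsecs.
d = 10.5 / 0.328 = 32.012 pc.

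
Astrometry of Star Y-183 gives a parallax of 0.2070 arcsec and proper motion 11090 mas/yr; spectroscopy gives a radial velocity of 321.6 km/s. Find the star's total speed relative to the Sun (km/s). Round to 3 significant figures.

410 km/s

d = 1/p = 1/0.2070″ = 4.8309 pc.
μ = 11090 mas/yr = 11.09 ″/yr.
v_t = 4.740 μ d = 4.740 × 11.09 × 4.8309 = 253.94 km/s.
v = √(v_r² + v_t²) = √(321.6² + 253.94²) = √167912 = 409.77 km/s.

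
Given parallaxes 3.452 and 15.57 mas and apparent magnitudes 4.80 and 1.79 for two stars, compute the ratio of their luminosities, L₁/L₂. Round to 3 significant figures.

d₁ = 1/p₁ = 1/0.003452″ = 289.69 pc; d₂ = 1/p₂ = 1/0.01557″ = 64.226 pc.
M₁ = m₁ − 5 log₁₀ d₁ + 5 = 4.80 − 12.3097 + 5 = -2.5097.
M₂ = 1.79 − 9.0386 + 5 = -2.2486.
L₁/L₂ = 10^(0.4(M₂ − M₁)) = 10^(0.4 × 0.2611) = 10^0.10444 = 1.2719.

L₁/L₂ = 1.27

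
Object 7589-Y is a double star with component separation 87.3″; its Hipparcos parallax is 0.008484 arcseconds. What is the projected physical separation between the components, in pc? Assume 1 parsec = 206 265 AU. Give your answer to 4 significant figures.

d = 1/p = 1/0.008484″ = 117.87 pc.
At distance d (pc), an angle of θ arcsec spans θ·d AU: s = 87.3 × 117.87 = 10290 AU.
= 10290 / 206265 = 0.049887 pc.

0.04989 pc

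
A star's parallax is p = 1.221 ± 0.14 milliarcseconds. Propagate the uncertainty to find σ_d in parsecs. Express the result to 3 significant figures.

d = 1/p, so σ_d = σ_p / p².
σ_d = 0.000140 / (0.001221)² = 0.000140 / 0.0000014908 = 93.909 pc.

93.9 pc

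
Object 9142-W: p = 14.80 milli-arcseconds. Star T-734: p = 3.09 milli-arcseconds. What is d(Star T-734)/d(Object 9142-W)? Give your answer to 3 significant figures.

4.79

Since d = 1/p, d_B/d_A = p_A/p_B.
= 14.80 / 3.09 = 4.7896.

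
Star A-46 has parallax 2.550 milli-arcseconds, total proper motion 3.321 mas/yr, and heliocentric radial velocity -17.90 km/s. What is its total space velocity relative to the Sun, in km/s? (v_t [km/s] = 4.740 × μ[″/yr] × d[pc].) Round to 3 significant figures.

18.9 km/s

d = 1/p = 1/0.002550″ = 392.16 pc.
μ = 3.321 mas/yr = 0.003321 ″/yr.
v_t = 4.740 μ d = 4.740 × 0.003321 × 392.16 = 6.1732 km/s.
v = √(v_r² + v_t²) = √((-17.90)² + 6.1732²) = √358.518 = 18.935 km/s.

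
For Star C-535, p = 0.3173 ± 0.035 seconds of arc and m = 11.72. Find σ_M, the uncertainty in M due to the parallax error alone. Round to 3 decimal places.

M = m − 5 log₁₀ d + 5 = m + 5 log₁₀ p + 5, so ∂M/∂p = 5/(p ln 10).
σ_M = (5/ln 10) · (σ_p/p) = 2.1715 × 0.035/0.3173 = 2.1715 × 0.11031 = 0.23954.

σ_M = 0.240 mag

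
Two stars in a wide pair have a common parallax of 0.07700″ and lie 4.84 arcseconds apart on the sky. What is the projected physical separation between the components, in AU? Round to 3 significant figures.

d = 1/p = 1/0.07700″ = 12.987 pc.
At distance d (pc), an angle of θ arcsec spans θ·d AU: s = 4.84 × 12.987 = 62.857 AU.

62.9 AU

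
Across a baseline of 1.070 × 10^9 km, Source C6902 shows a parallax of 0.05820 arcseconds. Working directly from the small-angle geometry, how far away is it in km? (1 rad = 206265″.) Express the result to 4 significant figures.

3.792 × 10^15 km

θ = 0.05820″ = 0.05820/206265 = 2.8216 × 10^-7 rad.
d = B/θ = (1.070 × 10^9) / (2.8216 × 10^-7) = 3.7922 × 10^15 km.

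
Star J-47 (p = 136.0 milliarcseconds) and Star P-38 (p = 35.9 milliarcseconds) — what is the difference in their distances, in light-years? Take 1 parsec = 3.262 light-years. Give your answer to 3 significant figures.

d_A = 1/0.1360″ = 7.3529 pc; d_B = 1/0.03590″ = 27.855 pc.
|d_B − d_A| = |27.855 − 7.3529| = 20.502 pc = 20.502 × 3.262 ly = 66.878 ly.

66.9 ly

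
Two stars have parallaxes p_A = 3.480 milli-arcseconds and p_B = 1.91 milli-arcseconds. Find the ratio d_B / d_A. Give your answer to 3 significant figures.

1.82

Since d = 1/p, d_B/d_A = p_A/p_B.
= 3.480 / 1.91 = 1.822.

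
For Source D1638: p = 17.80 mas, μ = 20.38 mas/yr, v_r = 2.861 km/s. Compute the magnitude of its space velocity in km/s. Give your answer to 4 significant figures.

6.135 km/s

d = 1/p = 1/0.01780″ = 56.18 pc.
μ = 20.38 mas/yr = 0.02038 ″/yr.
v_t = 4.740 μ d = 4.740 × 0.02038 × 56.18 = 5.4271 km/s.
v = √(v_r² + v_t²) = √(2.861² + 5.4271²) = √37.6387 = 6.135 km/s.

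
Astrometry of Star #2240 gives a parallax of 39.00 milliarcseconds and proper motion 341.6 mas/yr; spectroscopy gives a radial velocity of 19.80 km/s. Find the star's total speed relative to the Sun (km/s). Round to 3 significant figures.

46.0 km/s

d = 1/p = 1/0.03900″ = 25.641 pc.
μ = 341.6 mas/yr = 0.3416 ″/yr.
v_t = 4.740 μ d = 4.740 × 0.3416 × 25.641 = 41.517 km/s.
v = √(v_r² + v_t²) = √(19.80² + 41.517²) = √2115.7 = 45.997 km/s.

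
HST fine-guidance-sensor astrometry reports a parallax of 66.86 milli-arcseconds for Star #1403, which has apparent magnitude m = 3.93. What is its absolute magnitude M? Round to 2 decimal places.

M = 3.06

d = 1/p = 1/0.06686″ = 14.957 pc.
m − M = 5 log₁₀(14.957) − 5 = 5.8742 − 5 = 0.8742.
M = m − (m − M) = 3.93 − 0.8742 = 3.06.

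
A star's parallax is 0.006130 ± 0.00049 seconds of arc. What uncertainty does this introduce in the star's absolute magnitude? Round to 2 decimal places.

σ_M = 0.17 mag

M = m − 5 log₁₀ d + 5 = m + 5 log₁₀ p + 5, so ∂M/∂p = 5/(p ln 10).
σ_M = (5/ln 10) · (σ_p/p) = 2.1715 × 0.00049/0.006130 = 2.1715 × 0.079935 = 0.17358.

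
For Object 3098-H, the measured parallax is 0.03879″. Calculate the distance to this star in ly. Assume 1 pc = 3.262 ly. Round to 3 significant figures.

d = 1/p = 1/0.03879 = 25.78 pc.
In light-years: 25.78 × 3.262 = 84.094 ly.

84.1 ly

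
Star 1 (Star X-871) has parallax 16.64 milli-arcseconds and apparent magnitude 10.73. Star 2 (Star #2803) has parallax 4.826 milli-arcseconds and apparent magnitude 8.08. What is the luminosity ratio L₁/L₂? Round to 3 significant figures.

d₁ = 1/p₁ = 1/0.01664″ = 60.096 pc; d₂ = 1/p₂ = 1/0.004826″ = 207.21 pc.
M₁ = m₁ − 5 log₁₀ d₁ + 5 = 10.73 − 8.8942 + 5 = 6.8358.
M₂ = 8.08 − 11.5821 + 5 = 1.4979.
L₁/L₂ = 10^(0.4(M₂ − M₁)) = 10^(0.4 × (-5.3379)) = 10^(-2.13516) = 0.0073255.

L₁/L₂ = 0.00733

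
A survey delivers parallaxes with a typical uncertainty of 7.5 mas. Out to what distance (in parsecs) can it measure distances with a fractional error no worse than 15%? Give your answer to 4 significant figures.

σ_d/d = σ_p/p, so the condition is σ_p/p ≤ 0.15, i.e. p ≥ σ_p/0.15.
p_min = 7.5/0.15 = 50 mas = 0.05 arcsec.
d_max = 1/p_min = 1/0.05 = 20 pc.

20.00 pc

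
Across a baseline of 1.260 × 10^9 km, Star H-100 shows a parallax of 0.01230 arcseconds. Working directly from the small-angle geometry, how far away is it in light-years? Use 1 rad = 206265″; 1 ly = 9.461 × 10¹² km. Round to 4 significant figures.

2233 ly

θ = 0.01230″ = 0.01230/206265 = 5.9632 × 10^-8 rad.
d = B/θ = (1.260 × 10^9) / (5.9632 × 10^-8) = 2.1130 × 10^16 km = (2.1130 × 10^16) / (9.461 × 10^12) ly = 2233.4 ly.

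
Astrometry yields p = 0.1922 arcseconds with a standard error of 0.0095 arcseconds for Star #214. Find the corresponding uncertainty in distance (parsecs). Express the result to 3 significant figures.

d = 1/p, so σ_d = σ_p / p².
σ_d = 0.00950 / (0.1922)² = 0.00950 / 0.036941 = 0.25717 pc.

0.257 pc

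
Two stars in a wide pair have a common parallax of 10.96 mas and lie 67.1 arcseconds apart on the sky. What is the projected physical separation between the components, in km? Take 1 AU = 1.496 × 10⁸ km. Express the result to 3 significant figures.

9.16 × 10^11 km

d = 1/p = 1/0.01096″ = 91.241 pc.
At distance d (pc), an angle of θ arcsec spans θ·d AU: s = 67.1 × 91.241 = 6122.3 AU.
= 6122.3 × 1.496 × 10⁸ km = 9.1590 × 10^11 km.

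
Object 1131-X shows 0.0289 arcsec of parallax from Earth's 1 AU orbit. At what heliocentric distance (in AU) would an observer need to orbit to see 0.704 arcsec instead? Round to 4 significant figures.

Parallax scales linearly with baseline: p ∝ B, so B = p_target / p_Earth × 1 AU.
B = 0.704 / 0.0289 = 24.36 AU.

24.36 AU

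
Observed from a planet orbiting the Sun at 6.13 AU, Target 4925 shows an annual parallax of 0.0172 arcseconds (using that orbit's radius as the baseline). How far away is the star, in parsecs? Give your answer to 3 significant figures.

With baseline B (in AU) and parallax p (in arcsec), d = B/p parsecs.
d = 6.13 / 0.0172 = 356.4 pc.

356 pc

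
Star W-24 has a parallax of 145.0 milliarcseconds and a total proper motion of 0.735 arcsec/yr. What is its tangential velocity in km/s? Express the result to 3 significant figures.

24.0 km/s

d = 1/p = 1/0.1450″ = 6.8966 pc.
v_t = 4.74 × μ × d = 4.74 × 0.735 × 6.8966 = 24.027 km/s.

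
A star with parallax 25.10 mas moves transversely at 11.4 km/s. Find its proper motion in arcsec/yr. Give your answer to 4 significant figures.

0.06037 arcsec/yr

d = 1/p = 1/0.02510″ = 39.841 pc.
μ = v_t / (4.74 d) = 11.4 / (4.74 × 39.841) = 11.4 / 188.85 = 0.060365 ″/yr.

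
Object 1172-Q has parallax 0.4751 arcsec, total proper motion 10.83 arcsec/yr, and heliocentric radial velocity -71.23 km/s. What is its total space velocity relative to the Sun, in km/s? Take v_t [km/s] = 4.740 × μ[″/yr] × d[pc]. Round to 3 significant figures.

129 km/s

d = 1/p = 1/0.4751″ = 2.1048 pc.
v_t = 4.740 μ d = 4.740 × 10.83 × 2.1048 = 108.05 km/s.
v = √(v_r² + v_t²) = √((-71.23)² + 108.05²) = √16748.5 = 129.42 km/s.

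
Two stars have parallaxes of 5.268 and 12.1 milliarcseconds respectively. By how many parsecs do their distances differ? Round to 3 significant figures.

107 pc

d_A = 1/0.005268″ = 189.83 pc; d_B = 1/0.01210″ = 82.645 pc.
|d_B − d_A| = |82.645 − 189.83| = 107.19 pc.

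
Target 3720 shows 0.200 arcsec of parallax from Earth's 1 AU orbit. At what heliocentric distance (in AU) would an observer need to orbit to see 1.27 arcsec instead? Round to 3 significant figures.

6.35 AU

Parallax scales linearly with baseline: p ∝ B, so B = p_target / p_Earth × 1 AU.
B = 1.27 / 0.200 = 6.35 AU.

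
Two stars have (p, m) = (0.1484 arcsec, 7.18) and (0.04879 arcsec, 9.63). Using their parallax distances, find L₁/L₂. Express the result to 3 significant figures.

L₁/L₂ = 1.03

d₁ = 1/p₁ = 1/0.1484″ = 6.7385 pc; d₂ = 1/p₂ = 1/0.04879″ = 20.496 pc.
M₁ = m₁ − 5 log₁₀ d₁ + 5 = 7.18 − 4.1428 + 5 = 8.0372.
M₂ = 9.63 − 6.5583 + 5 = 8.0717.
L₁/L₂ = 10^(0.4(M₂ − M₁)) = 10^(0.4 × 0.0345) = 10^0.01380 = 1.0323.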